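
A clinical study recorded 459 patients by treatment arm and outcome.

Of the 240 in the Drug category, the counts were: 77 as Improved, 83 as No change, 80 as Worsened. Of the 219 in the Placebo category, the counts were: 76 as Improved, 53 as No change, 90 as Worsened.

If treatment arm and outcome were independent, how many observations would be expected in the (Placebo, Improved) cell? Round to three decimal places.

Row total (Placebo) = 219; column total (Improved) = 153; grand total N = 459.
Expected count = (row total × column total) / N = 219 × 153 / 459 = 73.000.

73.000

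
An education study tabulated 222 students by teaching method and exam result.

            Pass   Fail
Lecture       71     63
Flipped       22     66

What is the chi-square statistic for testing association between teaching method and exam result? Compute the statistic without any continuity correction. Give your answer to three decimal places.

17.089

Row totals: 134, 88. Column totals: 93, 129. Grand total N = 222.
Expected counts (row total × column total / N):
  Lecture, Pass: 134×93/222 = 56.1351
  Lecture, Fail: 134×129/222 = 77.8649
  Flipped, Pass: 88×93/222 = 36.8649
  Flipped, Fail: 88×129/222 = 51.1351
Contributions (O − E)²/E:
  (71 − 56.1351)²/56.1351 = 3.9363
  (63 − 77.8649)²/77.8649 = 2.8378
  (22 − 36.8649)²/36.8649 = 5.9939
  (66 − 51.1351)²/51.1351 = 4.3212
χ² = 3.9363 + 2.8378 + 5.9939 + 4.3212 = 17.089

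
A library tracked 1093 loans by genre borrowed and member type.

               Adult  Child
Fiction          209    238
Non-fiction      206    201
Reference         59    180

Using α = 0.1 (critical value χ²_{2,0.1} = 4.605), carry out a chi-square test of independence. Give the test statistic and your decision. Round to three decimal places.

44.754; reject H₀

Row totals: 447, 407, 239. Column totals: 474, 619. Grand total N = 1093.
Expected counts (row total × column total / N):
  Fiction, Adult: 447×474/1093 = 193.8500
  Fiction, Child: 447×619/1093 = 253.1500
  Non-fiction, Adult: 407×474/1093 = 176.5032
  Non-fiction, Child: 407×619/1093 = 230.4968
  Reference, Adult: 239×474/1093 = 103.6468
  Reference, Child: 239×619/1093 = 135.3532
Contributions (O − E)²/E:
  (209 − 193.8500)²/193.8500 = 1.1840
  (238 − 253.1500)²/253.1500 = 0.9067
  (206 − 176.5032)²/176.5032 = 4.9294
  (201 − 230.4968)²/230.4968 = 3.7747
  (59 − 103.6468)²/103.6468 = 19.2320
  (180 − 135.3532)²/135.3532 = 14.7269
χ² = 1.1840 + 0.9067 + 4.9294 + 3.7747 + 19.2320 + 14.7269 = 44.754
df = (3−1)(2−1) = 2. Since 44.754 > 4.605, reject the null hypothesis of independence at α = 0.1.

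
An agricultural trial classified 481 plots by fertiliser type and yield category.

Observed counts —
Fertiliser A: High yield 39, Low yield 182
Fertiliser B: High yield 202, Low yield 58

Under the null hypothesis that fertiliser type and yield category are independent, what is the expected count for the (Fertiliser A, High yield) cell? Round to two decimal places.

110.73

Row total (Fertiliser A) = 221; column total (High yield) = 241; grand total N = 481.
Expected count = (row total × column total) / N = 221 × 241 / 481 = 110.73.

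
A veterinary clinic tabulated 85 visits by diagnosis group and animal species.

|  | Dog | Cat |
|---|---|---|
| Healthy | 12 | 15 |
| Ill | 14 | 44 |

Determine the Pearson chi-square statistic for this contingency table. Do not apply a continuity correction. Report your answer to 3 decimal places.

3.578

Row totals: 27, 58. Column totals: 26, 59. Grand total N = 85.
Expected counts (row total × column total / N):
  Healthy, Dog: 27×26/85 = 8.2588
  Healthy, Cat: 27×59/85 = 18.7412
  Ill, Dog: 58×26/85 = 17.7412
  Ill, Cat: 58×59/85 = 40.2588
Contributions (O − E)²/E:
  (12 − 8.2588)²/8.2588 = 1.6947
  (15 − 18.7412)²/18.7412 = 0.7468
  (14 − 17.7412)²/17.7412 = 0.7889
  (44 − 40.2588)²/40.2588 = 0.3477
χ² = 1.6947 + 0.7468 + 0.7889 + 0.3477 = 3.578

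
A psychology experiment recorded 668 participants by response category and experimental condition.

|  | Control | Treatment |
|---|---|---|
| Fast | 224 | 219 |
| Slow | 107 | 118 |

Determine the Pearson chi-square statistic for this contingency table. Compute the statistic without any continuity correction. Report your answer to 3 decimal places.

Row totals: 443, 225. Column totals: 331, 337. Grand total N = 668.
Expected counts (row total × column total / N):
  Fast, Control: 443×331/668 = 219.5105
  Fast, Treatment: 443×337/668 = 223.4895
  Slow, Control: 225×331/668 = 111.4895
  Slow, Treatment: 225×337/668 = 113.5105
Contributions (O − E)²/E:
  (224 − 219.5105)²/219.5105 = 0.0918
  (219 − 223.4895)²/223.4895 = 0.0902
  (107 − 111.4895)²/111.4895 = 0.1808
  (118 − 113.5105)²/113.5105 = 0.1776
χ² = 0.0918 + 0.0902 + 0.1808 + 0.1776 = 0.540

0.540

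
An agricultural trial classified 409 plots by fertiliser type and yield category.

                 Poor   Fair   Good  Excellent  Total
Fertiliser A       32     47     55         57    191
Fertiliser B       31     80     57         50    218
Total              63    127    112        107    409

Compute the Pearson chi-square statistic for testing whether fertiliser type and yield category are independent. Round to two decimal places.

7.33

Grand total N = 409.
Expected counts (row total × column total / N):
  Fertiliser A, Poor: 191×63/409 = 29.421
  Fertiliser A, Fair: 191×127/409 = 59.308
  Fertiliser A, Good: 191×112/409 = 52.303
  Fertiliser A, Excellent: 191×107/409 = 49.968
  Fertiliser B, Poor: 218×63/409 = 33.579
  Fertiliser B, Fair: 218×127/409 = 67.692
  Fertiliser B, Good: 218×112/409 = 59.697
  Fertiliser B, Excellent: 218×107/409 = 57.032
Contributions (O − E)²/E:
  (32 − 29.421)²/29.421 = 0.2261
  (47 − 59.308)²/59.308 = 2.5542
  (55 − 52.303)²/52.303 = 0.1391
  (57 − 49.968)²/49.968 = 0.9896
  (31 − 33.579)²/33.579 = 0.1981
  (80 − 67.692)²/67.692 = 2.2379
  (57 − 59.697)²/59.697 = 0.1218
  (50 − 57.032)²/57.032 = 0.8670
χ² = 0.2261 + 2.5542 + 0.1391 + 0.9896 + 0.1981 + 2.2379 + 0.1218 + 0.8670 = 7.33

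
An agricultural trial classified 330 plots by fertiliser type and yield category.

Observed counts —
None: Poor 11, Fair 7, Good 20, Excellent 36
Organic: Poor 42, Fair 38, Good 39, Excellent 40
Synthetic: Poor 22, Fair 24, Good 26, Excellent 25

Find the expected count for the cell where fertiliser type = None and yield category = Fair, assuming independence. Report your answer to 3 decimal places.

Row total (None) = 74; column total (Fair) = 69; grand total N = 330.
Expected count = (row total × column total) / N = 74 × 69 / 330 = 15.473.

15.473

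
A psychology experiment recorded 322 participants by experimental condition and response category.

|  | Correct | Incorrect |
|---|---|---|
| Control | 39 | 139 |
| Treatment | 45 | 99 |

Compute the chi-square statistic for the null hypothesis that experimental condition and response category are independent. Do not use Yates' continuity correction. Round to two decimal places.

3.60

Row totals: 178, 144. Column totals: 84, 238. Grand total N = 322.
Expected counts (row total × column total / N):
  Control, Correct: 178×84/322 = 46.435
  Control, Incorrect: 178×238/322 = 131.565
  Treatment, Correct: 144×84/322 = 37.565
  Treatment, Incorrect: 144×238/322 = 106.435
Contributions (O − E)²/E:
  (39 − 46.435)²/46.435 = 1.1905
  (139 − 131.565)²/131.565 = 0.4202
  (45 − 37.565)²/37.565 = 1.4716
  (99 − 106.435)²/106.435 = 0.5194
χ² = 1.1905 + 0.4202 + 1.4716 + 0.5194 = 3.60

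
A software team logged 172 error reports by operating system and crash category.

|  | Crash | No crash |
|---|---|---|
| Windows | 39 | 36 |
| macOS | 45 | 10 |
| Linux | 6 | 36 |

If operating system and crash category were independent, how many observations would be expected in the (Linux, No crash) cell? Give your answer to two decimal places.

Row total (Linux) = 42; column total (No crash) = 82; grand total N = 172.
Expected count = (row total × column total) / N = 42 × 82 / 172 = 20.02.

20.02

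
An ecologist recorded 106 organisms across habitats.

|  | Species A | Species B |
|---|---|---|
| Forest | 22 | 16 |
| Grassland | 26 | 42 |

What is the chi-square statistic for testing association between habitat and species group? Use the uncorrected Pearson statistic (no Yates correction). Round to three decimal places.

3.803

Row totals: 38, 68. Column totals: 48, 58. Grand total N = 106.
Expected counts (row total × column total / N):
  Forest, Species A: 38×48/106 = 17.2075
  Forest, Species B: 38×58/106 = 20.7925
  Grassland, Species A: 68×48/106 = 30.7925
  Grassland, Species B: 68×58/106 = 37.2075
Contributions (O − E)²/E:
  (22 − 17.2075)²/17.2075 = 1.3348
  (16 − 20.7925)²/20.7925 = 1.1046
  (26 − 30.7925)²/30.7925 = 0.7459
  (42 − 37.2075)²/37.2075 = 0.6173
χ² = 1.3348 + 1.1046 + 0.7459 + 0.6173 = 3.803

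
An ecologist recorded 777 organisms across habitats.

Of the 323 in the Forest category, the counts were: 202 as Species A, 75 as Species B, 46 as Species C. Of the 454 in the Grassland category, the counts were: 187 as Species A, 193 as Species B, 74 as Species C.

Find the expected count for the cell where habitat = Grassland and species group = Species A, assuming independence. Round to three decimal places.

227.292

Row total (Grassland) = 454; column total (Species A) = 389; grand total N = 777.
Expected count = (row total × column total) / N = 454 × 389 / 777 = 227.292.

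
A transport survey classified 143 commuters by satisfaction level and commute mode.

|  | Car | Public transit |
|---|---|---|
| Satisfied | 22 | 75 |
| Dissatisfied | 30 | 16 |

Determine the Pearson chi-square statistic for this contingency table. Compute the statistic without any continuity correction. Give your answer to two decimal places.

Row totals: 97, 46. Column totals: 52, 91. Grand total N = 143.
Expected counts (row total × column total / N):
  Satisfied, Car: 97×52/143 = 35.273
  Satisfied, Public transit: 97×91/143 = 61.727
  Dissatisfied, Car: 46×52/143 = 16.727
  Dissatisfied, Public transit: 46×91/143 = 29.273
Contributions (O − E)²/E:
  (22 − 35.273)²/35.273 = 4.9945
  (75 − 61.727)²/61.727 = 2.8541
  (30 − 16.727)²/16.727 = 10.5322
  (16 − 29.273)²/29.273 = 6.0183
χ² = 4.9945 + 2.8541 + 10.5322 + 6.0183 = 24.40

24.40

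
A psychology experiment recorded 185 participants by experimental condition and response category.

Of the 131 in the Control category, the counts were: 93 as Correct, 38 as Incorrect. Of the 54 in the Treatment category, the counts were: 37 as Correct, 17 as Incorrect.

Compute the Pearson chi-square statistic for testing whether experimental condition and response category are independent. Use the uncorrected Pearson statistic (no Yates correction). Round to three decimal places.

0.112

Row totals: 131, 54. Column totals: 130, 55. Grand total N = 185.
Expected counts (row total × column total / N):
  Control, Correct: 131×130/185 = 92.0541
  Control, Incorrect: 131×55/185 = 38.9459
  Treatment, Correct: 54×130/185 = 37.9459
  Treatment, Incorrect: 54×55/185 = 16.0541
Contributions (O − E)²/E:
  (93 − 92.0541)²/92.0541 = 0.0097
  (38 − 38.9459)²/38.9459 = 0.0230
  (37 − 37.9459)²/37.9459 = 0.0236
  (17 − 16.0541)²/16.0541 = 0.0557
χ² = 0.0097 + 0.0230 + 0.0236 + 0.0557 = 0.112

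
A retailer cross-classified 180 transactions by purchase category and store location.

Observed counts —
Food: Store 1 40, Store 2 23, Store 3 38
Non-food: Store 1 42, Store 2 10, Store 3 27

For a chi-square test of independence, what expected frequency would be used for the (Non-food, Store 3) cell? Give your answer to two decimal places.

28.53

Row total (Non-food) = 79; column total (Store 3) = 65; grand total N = 180.
Expected count = (row total × column total) / N = 79 × 65 / 180 = 28.53.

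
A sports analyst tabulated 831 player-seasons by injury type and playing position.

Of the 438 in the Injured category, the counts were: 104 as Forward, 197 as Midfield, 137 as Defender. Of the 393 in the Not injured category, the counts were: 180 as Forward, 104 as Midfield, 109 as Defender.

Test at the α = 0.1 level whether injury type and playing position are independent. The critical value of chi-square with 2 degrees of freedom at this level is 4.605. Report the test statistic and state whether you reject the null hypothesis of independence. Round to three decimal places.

49.969; reject H₀

Row totals: 438, 393. Column totals: 284, 301, 246. Grand total N = 831.
Expected counts (row total × column total / N):
  Injured, Forward: 438×284/831 = 149.6895
  Injured, Midfield: 438×301/831 = 158.6498
  Injured, Defender: 438×246/831 = 129.6606
  Not injured, Forward: 393×284/831 = 134.3105
  Not injured, Midfield: 393×301/831 = 142.3502
  Not injured, Defender: 393×246/831 = 116.3394
Contributions (O − E)²/E:
  (104 − 149.6895)²/149.6895 = 13.9457
  (197 − 158.6498)²/158.6498 = 9.2703
  (137 − 129.6606)²/129.6606 = 0.4154
  (180 − 134.3105)²/134.3105 = 15.5426
  (104 − 142.3502)²/142.3502 = 10.3318
  (109 − 116.3394)²/116.3394 = 0.4630
χ² = 13.9457 + 9.2703 + 0.4154 + 15.5426 + 10.3318 + 0.4630 = 49.969
df = (2−1)(3−1) = 2. Since 49.969 > 4.605, reject the null hypothesis of independence at α = 0.1.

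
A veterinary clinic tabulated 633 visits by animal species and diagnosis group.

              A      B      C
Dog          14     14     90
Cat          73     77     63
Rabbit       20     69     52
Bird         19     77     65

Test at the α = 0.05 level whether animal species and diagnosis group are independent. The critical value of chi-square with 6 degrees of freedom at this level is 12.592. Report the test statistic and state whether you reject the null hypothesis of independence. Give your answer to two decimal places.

104.98; reject H₀

Row totals: 118, 213, 141, 161. Column totals: 126, 237, 270. Grand total N = 633.
Expected counts (row total × column total / N):
  Dog, A: 118×126/633 = 23.488
  Dog, B: 118×237/633 = 44.180
  Dog, C: 118×270/633 = 50.332
  Cat, A: 213×126/633 = 42.398
  Cat, B: 213×237/633 = 79.749
  Cat, C: 213×270/633 = 90.853
  Rabbit, A: 141×126/633 = 28.066
  Rabbit, B: 141×237/633 = 52.791
  Rabbit, C: 141×270/633 = 60.142
  Bird, A: 161×126/633 = 32.047
  Bird, B: 161×237/633 = 60.280
  Bird, C: 161×270/633 = 68.673
Contributions (O − E)²/E:
  (14 − 23.488)²/23.488 = 3.8327
  (14 − 44.180)²/44.180 = 20.6164
  (90 − 50.332)²/50.332 = 31.2634
  (73 − 42.398)²/42.398 = 22.0879
  (77 − 79.749)²/79.749 = 0.0948
  (63 − 90.853)²/90.853 = 8.5390
  (20 − 28.066)²/28.066 = 2.3181
  (69 − 52.791)²/52.791 = 4.9768
  (52 − 60.142)²/60.142 = 1.1023
  (19 − 32.047)²/32.047 = 5.3117
  (77 − 60.280)²/60.280 = 4.6377
  (65 − 68.673)²/68.673 = 0.1965
χ² = 3.8327 + 20.6164 + 31.2634 + 22.0879 + 0.0948 + 8.5390 + 2.3181 + 4.9768 + 1.1023 + 5.3117 + 4.6377 + 0.1965 = 104.98
df = (4−1)(3−1) = 6. Since 104.98 > 12.592, reject the null hypothesis of independence at α = 0.05.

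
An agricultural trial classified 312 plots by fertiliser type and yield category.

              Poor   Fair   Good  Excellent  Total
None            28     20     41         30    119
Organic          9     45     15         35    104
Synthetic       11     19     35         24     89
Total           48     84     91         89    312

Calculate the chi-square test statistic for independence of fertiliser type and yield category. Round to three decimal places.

Grand total N = 312.
Expected counts (row total × column total / N):
  None, Poor: 119×48/312 = 18.3077
  None, Fair: 119×84/312 = 32.0385
  None, Good: 119×91/312 = 34.7083
  None, Excellent: 119×89/312 = 33.9455
  Organic, Poor: 104×48/312 = 16.0000
  Organic, Fair: 104×84/312 = 28.0000
  Organic, Good: 104×91/312 = 30.3333
  Organic, Excellent: 104×89/312 = 29.6667
  Synthetic, Poor: 89×48/312 = 13.6923
  Synthetic, Fair: 89×84/312 = 23.9615
  Synthetic, Good: 89×91/312 = 25.9583
  Synthetic, Excellent: 89×89/312 = 25.3878
Contributions (O − E)²/E:
  (28 − 18.3077)²/18.3077 = 5.1312
  (20 − 32.0385)²/32.0385 = 4.5235
  (41 − 34.7083)²/34.7083 = 1.1405
  (30 − 33.9455)²/33.9455 = 0.4586
  (9 − 16.0000)²/16.0000 = 3.0625
  (45 − 28.0000)²/28.0000 = 10.3214
  (15 − 30.3333)²/30.3333 = 7.7509
  (35 − 29.6667)²/29.6667 = 0.9588
  (11 − 13.6923)²/13.6923 = 0.5294
  (19 − 23.9615)²/23.9615 = 1.0273
  (35 − 25.9583)²/25.9583 = 3.1494
  (24 − 25.3878)²/25.3878 = 0.0759
χ² = 5.1312 + 4.5235 + 1.1405 + 0.4586 + 3.0625 + 10.3214 + 7.7509 + 0.9588 + 0.5294 + 1.0273 + 3.1494 + 0.0759 = 38.129

38.129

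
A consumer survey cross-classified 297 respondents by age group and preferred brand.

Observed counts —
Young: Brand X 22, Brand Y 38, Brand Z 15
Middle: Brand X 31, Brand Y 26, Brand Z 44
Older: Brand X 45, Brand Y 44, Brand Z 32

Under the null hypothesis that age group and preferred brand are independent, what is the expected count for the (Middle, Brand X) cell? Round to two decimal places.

33.33

Row total (Middle) = 101; column total (Brand X) = 98; grand total N = 297.
Expected count = (row total × column total) / N = 101 × 98 / 297 = 33.33.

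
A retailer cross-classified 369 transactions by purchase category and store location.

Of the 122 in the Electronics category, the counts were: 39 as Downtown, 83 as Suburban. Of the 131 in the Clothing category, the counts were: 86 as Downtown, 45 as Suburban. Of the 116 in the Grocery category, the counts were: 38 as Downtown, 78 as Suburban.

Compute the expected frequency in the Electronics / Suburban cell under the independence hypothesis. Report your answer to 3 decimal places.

68.108

Row total (Electronics) = 122; column total (Suburban) = 206; grand total N = 369.
Expected count = (row total × column total) / N = 122 × 206 / 369 = 68.108.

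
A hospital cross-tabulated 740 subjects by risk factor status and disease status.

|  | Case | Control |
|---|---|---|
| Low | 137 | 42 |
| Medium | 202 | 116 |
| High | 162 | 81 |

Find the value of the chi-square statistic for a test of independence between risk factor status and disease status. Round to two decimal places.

Row totals: 179, 318, 243. Column totals: 501, 239. Grand total N = 740.
Expected counts (row total × column total / N):
  Low, Case: 179×501/740 = 121.188
  Low, Control: 179×239/740 = 57.812
  Medium, Case: 318×501/740 = 215.295
  Medium, Control: 318×239/740 = 102.705
  High, Case: 243×501/740 = 164.518
  High, Control: 243×239/740 = 78.482
Contributions (O − E)²/E:
  (137 − 121.188)²/121.188 = 2.0631
  (42 − 57.812)²/57.812 = 4.3247
  (202 − 215.295)²/215.295 = 0.8210
  (116 − 102.705)²/102.705 = 1.7210
  (162 − 164.518)²/164.518 = 0.0385
  (81 − 78.482)²/78.482 = 0.0808
χ² = 2.0631 + 4.3247 + 0.8210 + 1.7210 + 0.0385 + 0.0808 = 9.05

9.05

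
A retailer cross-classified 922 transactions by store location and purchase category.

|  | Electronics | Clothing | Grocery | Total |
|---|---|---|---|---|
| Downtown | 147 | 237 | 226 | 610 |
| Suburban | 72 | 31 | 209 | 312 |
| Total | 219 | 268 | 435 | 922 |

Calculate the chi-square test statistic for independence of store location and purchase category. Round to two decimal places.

98.69

Grand total N = 922.
Expected counts (row total × column total / N):
  Downtown, Electronics: 610×219/922 = 144.892
  Downtown, Clothing: 610×268/922 = 177.310
  Downtown, Grocery: 610×435/922 = 287.798
  Suburban, Electronics: 312×219/922 = 74.108
  Suburban, Clothing: 312×268/922 = 90.690
  Suburban, Grocery: 312×435/922 = 147.202
Contributions (O − E)²/E:
  (147 − 144.892)²/144.892 = 0.0307
  (237 − 177.310)²/177.310 = 20.0942
  (226 − 287.798)²/287.798 = 13.2697
  (72 − 74.108)²/74.108 = 0.0600
  (31 − 90.690)²/90.690 = 39.2865
  (209 − 147.202)²/147.202 = 25.9439
χ² = 0.0307 + 20.0942 + 13.2697 + 0.0600 + 39.2865 + 25.9439 = 98.69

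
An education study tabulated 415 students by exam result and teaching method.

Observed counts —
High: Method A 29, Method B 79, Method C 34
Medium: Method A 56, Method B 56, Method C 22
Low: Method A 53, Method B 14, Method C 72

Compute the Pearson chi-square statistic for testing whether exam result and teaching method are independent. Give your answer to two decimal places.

Row totals: 142, 134, 139. Column totals: 138, 149, 128. Grand total N = 415.
Expected counts (row total × column total / N):
  High, Method A: 142×138/415 = 47.219
  High, Method B: 142×149/415 = 50.983
  High, Method C: 142×128/415 = 43.798
  Medium, Method A: 134×138/415 = 44.559
  Medium, Method B: 134×149/415 = 48.111
  Medium, Method C: 134×128/415 = 41.330
  Low, Method A: 139×138/415 = 46.222
  Low, Method B: 139×149/415 = 49.906
  Low, Method C: 139×128/415 = 42.872
Contributions (O − E)²/E:
  (29 − 47.219)²/47.219 = 7.0296
  (79 − 50.983)²/50.983 = 15.3964
  (34 − 43.798)²/43.798 = 2.1919
  (56 − 44.559)²/44.559 = 2.9376
  (56 − 48.111)²/48.111 = 1.2936
  (22 − 41.330)²/41.330 = 9.0406
  (53 − 46.222)²/46.222 = 0.9939
  (14 − 49.906)²/49.906 = 25.8334
  (72 − 42.872)²/42.872 = 19.7901
χ² = 7.0296 + 15.3964 + 2.1919 + 2.9376 + 1.2936 + 9.0406 + 0.9939 + 25.8334 + 19.7901 = 84.51

84.51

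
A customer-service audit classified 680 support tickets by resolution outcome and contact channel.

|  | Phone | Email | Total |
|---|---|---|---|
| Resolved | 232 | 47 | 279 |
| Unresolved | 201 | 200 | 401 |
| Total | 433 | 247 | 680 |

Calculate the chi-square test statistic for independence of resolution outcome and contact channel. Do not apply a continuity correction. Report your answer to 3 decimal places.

77.602

Grand total N = 680.
Expected counts (row total × column total / N):
  Resolved, Phone: 279×433/680 = 177.6574
  Resolved, Email: 279×247/680 = 101.3426
  Unresolved, Phone: 401×433/680 = 255.3426
  Unresolved, Email: 401×247/680 = 145.6574
Contributions (O − E)²/E:
  (232 − 177.6574)²/177.6574 = 16.6225
  (47 − 101.3426)²/101.3426 = 29.1399
  (201 − 255.3426)²/255.3426 = 11.5653
  (200 − 145.6574)²/145.6574 = 20.2744
χ² = 16.6225 + 29.1399 + 11.5653 + 20.2744 = 77.602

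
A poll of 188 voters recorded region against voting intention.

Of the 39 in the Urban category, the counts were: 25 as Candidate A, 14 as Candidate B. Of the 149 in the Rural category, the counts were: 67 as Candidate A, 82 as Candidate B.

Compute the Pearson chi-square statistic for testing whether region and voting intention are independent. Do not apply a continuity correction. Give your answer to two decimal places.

Row totals: 39, 149. Column totals: 92, 96. Grand total N = 188.
Expected counts (row total × column total / N):
  Urban, Candidate A: 39×92/188 = 19.085
  Urban, Candidate B: 39×96/188 = 19.915
  Rural, Candidate A: 149×92/188 = 72.915
  Rural, Candidate B: 149×96/188 = 76.085
Contributions (O − E)²/E:
  (25 − 19.085)²/19.085 = 1.8332
  (14 − 19.915)²/19.915 = 1.7568
  (67 − 72.915)²/72.915 = 0.4798
  (82 − 76.085)²/76.085 = 0.4598
χ² = 1.8332 + 1.7568 + 0.4798 + 0.4598 = 4.53

4.53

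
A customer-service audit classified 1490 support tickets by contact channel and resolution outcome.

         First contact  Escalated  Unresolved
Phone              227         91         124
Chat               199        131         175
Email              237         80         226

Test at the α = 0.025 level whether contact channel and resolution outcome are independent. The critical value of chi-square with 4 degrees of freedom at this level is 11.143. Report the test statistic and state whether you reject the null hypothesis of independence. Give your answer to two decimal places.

Row totals: 442, 505, 543. Column totals: 663, 302, 525. Grand total N = 1490.
Expected counts (row total × column total / N):
  Phone, First contact: 442×663/1490 = 196.675
  Phone, Escalated: 442×302/1490 = 89.587
  Phone, Unresolved: 442×525/1490 = 155.738
  Chat, First contact: 505×663/1490 = 224.708
  Chat, Escalated: 505×302/1490 = 102.356
  Chat, Unresolved: 505×525/1490 = 177.936
  Email, First contact: 543×663/1490 = 241.617
  Email, Escalated: 543×302/1490 = 110.058
  Email, Unresolved: 543×525/1490 = 191.326
Contributions (O − E)²/E:
  (227 − 196.675)²/196.675 = 4.6758
  (91 − 89.587)²/89.587 = 0.0223
  (124 − 155.738)²/155.738 = 6.4679
  (199 − 224.708)²/224.708 = 2.9412
  (131 − 102.356)²/102.356 = 8.0159
  (175 − 177.936)²/177.936 = 0.0484
  (237 − 241.617)²/241.617 = 0.0882
  (80 − 110.058)²/110.058 = 8.2092
  (226 − 191.326)²/191.326 = 6.2840
χ² = 4.6758 + 0.0223 + 6.4679 + 2.9412 + 8.0159 + 0.0484 + 0.0882 + 8.2092 + 6.2840 = 36.75
df = (3−1)(3−1) = 4. Since 36.75 > 11.143, reject the null hypothesis of independence at α = 0.025.

36.75; reject H₀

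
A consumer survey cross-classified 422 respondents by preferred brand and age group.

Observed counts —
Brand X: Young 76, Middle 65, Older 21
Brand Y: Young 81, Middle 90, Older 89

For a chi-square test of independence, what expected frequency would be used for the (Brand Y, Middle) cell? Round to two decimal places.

95.50

Row total (Brand Y) = 260; column total (Middle) = 155; grand total N = 422.
Expected count = (row total × column total) / N = 260 × 155 / 422 = 95.50.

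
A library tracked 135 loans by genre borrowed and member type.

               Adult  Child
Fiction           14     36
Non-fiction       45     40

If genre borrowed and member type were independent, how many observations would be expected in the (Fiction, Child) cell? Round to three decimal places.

Row total (Fiction) = 50; column total (Child) = 76; grand total N = 135.
Expected count = (row total × column total) / N = 50 × 76 / 135 = 28.148.

28.148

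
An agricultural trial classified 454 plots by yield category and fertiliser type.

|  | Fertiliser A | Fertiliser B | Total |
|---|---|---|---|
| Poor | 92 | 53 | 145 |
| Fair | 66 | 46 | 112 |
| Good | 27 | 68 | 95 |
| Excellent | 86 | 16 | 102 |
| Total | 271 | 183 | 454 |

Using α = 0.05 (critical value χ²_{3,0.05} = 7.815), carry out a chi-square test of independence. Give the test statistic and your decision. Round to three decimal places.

65.187; reject H₀

Grand total N = 454.
Expected counts (row total × column total / N):
  Poor, Fertiliser A: 145×271/454 = 86.5529
  Poor, Fertiliser B: 145×183/454 = 58.4471
  Fair, Fertiliser A: 112×271/454 = 66.8546
  Fair, Fertiliser B: 112×183/454 = 45.1454
  Good, Fertiliser A: 95×271/454 = 56.7070
  Good, Fertiliser B: 95×183/454 = 38.2930
  Excellent, Fertiliser A: 102×271/454 = 60.8855
  Excellent, Fertiliser B: 102×183/454 = 41.1145
Contributions (O − E)²/E:
  (92 − 86.5529)²/86.5529 = 0.3428
  (53 − 58.4471)²/58.4471 = 0.5077
  (66 − 66.8546)²/66.8546 = 0.0109
  (46 − 45.1454)²/45.1454 = 0.0162
  (27 − 56.7070)²/56.7070 = 15.5626
  (68 − 38.2930)²/38.2930 = 23.0461
  (86 − 60.8855)²/60.8855 = 10.3594
  (16 − 41.1145)²/41.1145 = 15.3410
χ² = 0.3428 + 0.5077 + 0.0109 + 0.0162 + 15.5626 + 23.0461 + 10.3594 + 15.3410 = 65.187
df = (4−1)(2−1) = 3. Since 65.187 > 7.815, reject the null hypothesis of independence at α = 0.05.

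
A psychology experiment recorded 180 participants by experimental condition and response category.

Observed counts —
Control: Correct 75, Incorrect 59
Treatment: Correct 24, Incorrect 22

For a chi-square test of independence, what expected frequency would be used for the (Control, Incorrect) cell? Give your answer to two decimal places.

Row total (Control) = 134; column total (Incorrect) = 81; grand total N = 180.
Expected count = (row total × column total) / N = 134 × 81 / 180 = 60.30.

60.30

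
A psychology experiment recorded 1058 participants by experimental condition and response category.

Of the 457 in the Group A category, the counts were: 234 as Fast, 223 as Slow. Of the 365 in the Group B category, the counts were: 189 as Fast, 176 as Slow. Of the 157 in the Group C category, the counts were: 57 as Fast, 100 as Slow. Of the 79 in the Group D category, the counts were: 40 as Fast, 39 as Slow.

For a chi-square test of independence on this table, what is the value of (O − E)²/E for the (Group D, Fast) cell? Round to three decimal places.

0.035

Row total (Group D) = 79; column total (Fast) = 520; N = 1058.
Expected count E = 79 × 520 / 1058 = 38.8280.
Contribution = (O − E)²/E = (40 − 38.8280)² / 38.8280 = 0.035.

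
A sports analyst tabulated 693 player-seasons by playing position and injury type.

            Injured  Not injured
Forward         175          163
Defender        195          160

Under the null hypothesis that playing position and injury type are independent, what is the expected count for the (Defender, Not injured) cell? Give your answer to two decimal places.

165.46

Row total (Defender) = 355; column total (Not injured) = 323; grand total N = 693.
Expected count = (row total × column total) / N = 355 × 323 / 693 = 165.46.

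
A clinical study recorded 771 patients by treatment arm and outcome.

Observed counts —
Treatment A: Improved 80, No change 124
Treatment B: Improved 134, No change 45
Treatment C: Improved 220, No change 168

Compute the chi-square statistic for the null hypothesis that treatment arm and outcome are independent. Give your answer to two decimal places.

49.29

Row totals: 204, 179, 388. Column totals: 434, 337. Grand total N = 771.
Expected counts (row total × column total / N):
  Treatment A, Improved: 204×434/771 = 114.833
  Treatment A, No change: 204×337/771 = 89.167
  Treatment B, Improved: 179×434/771 = 100.760
  Treatment B, No change: 179×337/771 = 78.240
  Treatment C, Improved: 388×434/771 = 218.407
  Treatment C, No change: 388×337/771 = 169.593
Contributions (O − E)²/E:
  (80 − 114.833)²/114.833 = 10.5661
  (124 − 89.167)²/89.167 = 13.6075
  (134 − 100.760)²/100.760 = 10.9656
  (45 − 78.240)²/78.240 = 14.1219
  (220 − 218.407)²/218.407 = 0.0116
  (168 − 169.593)²/169.593 = 0.0150
χ² = 10.5661 + 13.6075 + 10.9656 + 14.1219 + 0.0116 + 0.0150 = 49.29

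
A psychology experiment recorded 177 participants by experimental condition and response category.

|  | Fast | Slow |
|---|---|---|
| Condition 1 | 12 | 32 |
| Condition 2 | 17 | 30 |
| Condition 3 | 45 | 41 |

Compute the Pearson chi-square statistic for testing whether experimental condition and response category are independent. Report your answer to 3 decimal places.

Row totals: 44, 47, 86. Column totals: 74, 103. Grand total N = 177.
Expected counts (row total × column total / N):
  Condition 1, Fast: 44×74/177 = 18.39548
  Condition 1, Slow: 44×103/177 = 25.60452
  Condition 2, Fast: 47×74/177 = 19.64972
  Condition 2, Slow: 47×103/177 = 27.35028
  Condition 3, Fast: 86×74/177 = 35.95480
  Condition 3, Slow: 86×103/177 = 50.04520
Contributions (O − E)²/E:
  (12 − 18.39548)²/18.39548 = 2.2235
  (32 − 25.60452)²/25.60452 = 1.5975
  (17 − 19.64972)²/19.64972 = 0.3573
  (30 − 27.35028)²/27.35028 = 0.2567
  (45 − 35.95480)²/35.95480 = 2.2755
  (41 − 50.04520)²/50.04520 = 1.6348
χ² = 2.2235 + 1.5975 + 0.3573 + 0.2567 + 2.2755 + 1.6348 = 8.345

8.345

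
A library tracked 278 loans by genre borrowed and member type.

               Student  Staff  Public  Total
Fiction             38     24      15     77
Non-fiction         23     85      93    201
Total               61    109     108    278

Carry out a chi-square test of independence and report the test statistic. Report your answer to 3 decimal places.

48.499

Grand total N = 278.
Expected counts (row total × column total / N):
  Fiction, Student: 77×61/278 = 16.8957
  Fiction, Staff: 77×109/278 = 30.1906
  Fiction, Public: 77×108/278 = 29.9137
  Non-fiction, Student: 201×61/278 = 44.1043
  Non-fiction, Staff: 201×109/278 = 78.8094
  Non-fiction, Public: 201×108/278 = 78.0863
Contributions (O − E)²/E:
  (38 − 16.8957)²/16.8957 = 26.3612
  (24 − 30.1906)²/30.1906 = 1.2694
  (15 − 29.9137)²/29.9137 = 7.4353
  (23 − 44.1043)²/44.1043 = 10.0986
  (85 − 78.8094)²/78.8094 = 0.4863
  (93 − 78.0863)²/78.0863 = 2.8484
χ² = 26.3612 + 1.2694 + 7.4353 + 10.0986 + 0.4863 + 2.8484 = 48.499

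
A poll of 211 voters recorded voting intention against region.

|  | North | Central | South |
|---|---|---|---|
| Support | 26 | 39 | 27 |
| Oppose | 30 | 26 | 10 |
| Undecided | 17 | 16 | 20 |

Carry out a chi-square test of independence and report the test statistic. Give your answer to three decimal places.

Row totals: 92, 66, 53. Column totals: 73, 81, 57. Grand total N = 211.
Expected counts (row total × column total / N):
  Support, North: 92×73/211 = 31.8294
  Support, Central: 92×81/211 = 35.3175
  Support, South: 92×57/211 = 24.8531
  Oppose, North: 66×73/211 = 22.8341
  Oppose, Central: 66×81/211 = 25.3365
  Oppose, South: 66×57/211 = 17.8294
  Undecided, North: 53×73/211 = 18.3365
  Undecided, Central: 53×81/211 = 20.3460
  Undecided, South: 53×57/211 = 14.3175
Contributions (O − E)²/E:
  (26 − 31.8294)²/31.8294 = 1.0676
  (39 − 35.3175)²/35.3175 = 0.3840
  (27 − 24.8531)²/24.8531 = 0.1855
  (30 − 22.8341)²/22.8341 = 2.2488
  (26 − 25.3365)²/25.3365 = 0.0174
  (10 − 17.8294)²/17.8294 = 3.4381
  (17 − 18.3365)²/18.3365 = 0.0974
  (16 − 20.3460)²/20.3460 = 0.9283
  (20 − 14.3175)²/14.3175 = 2.2553
χ² = 1.0676 + 0.3840 + 0.1855 + 2.2488 + 0.0174 + 3.4381 + 0.0974 + 0.9283 + 2.2553 = 10.622

10.622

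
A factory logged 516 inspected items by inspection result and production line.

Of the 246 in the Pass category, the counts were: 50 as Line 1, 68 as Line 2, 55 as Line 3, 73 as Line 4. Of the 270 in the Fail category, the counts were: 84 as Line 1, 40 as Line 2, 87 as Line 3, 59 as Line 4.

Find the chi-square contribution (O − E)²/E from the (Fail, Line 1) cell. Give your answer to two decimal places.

2.75

Row total (Fail) = 270; column total (Line 1) = 134; N = 516.
Expected count E = 270 × 134 / 516 = 70.116.
Contribution = (O − E)²/E = (84 − 70.116)² / 70.116 = 2.75.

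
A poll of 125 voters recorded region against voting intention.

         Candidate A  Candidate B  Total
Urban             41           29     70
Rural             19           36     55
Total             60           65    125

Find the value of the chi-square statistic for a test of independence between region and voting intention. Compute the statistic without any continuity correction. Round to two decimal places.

7.12

Grand total N = 125.
Expected counts (row total × column total / N):
  Urban, Candidate A: 70×60/125 = 33.600
  Urban, Candidate B: 70×65/125 = 36.400
  Rural, Candidate A: 55×60/125 = 26.400
  Rural, Candidate B: 55×65/125 = 28.600
Contributions (O − E)²/E:
  (41 − 33.600)²/33.600 = 1.6298
  (29 − 36.400)²/36.400 = 1.5044
  (19 − 26.400)²/26.400 = 2.0742
  (36 − 28.600)²/28.600 = 1.9147
χ² = 1.6298 + 1.5044 + 2.0742 + 1.9147 = 7.12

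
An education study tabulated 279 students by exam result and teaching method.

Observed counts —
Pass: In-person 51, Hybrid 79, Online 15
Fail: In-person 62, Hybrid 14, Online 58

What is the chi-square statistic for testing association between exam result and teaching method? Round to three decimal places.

Row totals: 145, 134. Column totals: 113, 93, 73. Grand total N = 279.
Expected counts (row total × column total / N):
  Pass, In-person: 145×113/279 = 58.72760
  Pass, Hybrid: 145×93/279 = 48.33333
  Pass, Online: 145×73/279 = 37.93907
  Fail, In-person: 134×113/279 = 54.27240
  Fail, Hybrid: 134×93/279 = 44.66667
  Fail, Online: 134×73/279 = 35.06093
Contributions (O − E)²/E:
  (51 − 58.72760)²/58.72760 = 1.0168
  (79 − 48.33333)²/48.33333 = 19.4575
  (15 − 37.93907)²/37.93907 = 13.8696
  (62 − 54.27240)²/54.27240 = 1.1003
  (14 − 44.66667)²/44.66667 = 21.0547
  (58 − 35.06093)²/35.06093 = 15.0082
χ² = 1.0168 + 19.4575 + 13.8696 + 1.1003 + 21.0547 + 15.0082 = 71.507

71.507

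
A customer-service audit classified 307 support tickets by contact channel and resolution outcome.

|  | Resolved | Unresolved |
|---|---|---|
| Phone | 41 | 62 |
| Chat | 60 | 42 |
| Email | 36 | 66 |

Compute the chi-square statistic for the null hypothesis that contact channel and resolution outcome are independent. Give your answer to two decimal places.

12.88

Row totals: 103, 102, 102. Column totals: 137, 170. Grand total N = 307.
Expected counts (row total × column total / N):
  Phone, Resolved: 103×137/307 = 45.964
  Phone, Unresolved: 103×170/307 = 57.036
  Chat, Resolved: 102×137/307 = 45.518
  Chat, Unresolved: 102×170/307 = 56.482
  Email, Resolved: 102×137/307 = 45.518
  Email, Unresolved: 102×170/307 = 56.482
Contributions (O − E)²/E:
  (41 − 45.964)²/45.964 = 0.5361
  (62 − 57.036)²/57.036 = 0.4320
  (60 − 45.518)²/45.518 = 4.6076
  (42 − 56.482)²/56.482 = 3.7132
  (36 − 45.518)²/45.518 = 1.9903
  (66 − 56.482)²/56.482 = 1.6039
χ² = 0.5361 + 0.4320 + 4.6076 + 3.7132 + 1.9903 + 1.6039 = 12.88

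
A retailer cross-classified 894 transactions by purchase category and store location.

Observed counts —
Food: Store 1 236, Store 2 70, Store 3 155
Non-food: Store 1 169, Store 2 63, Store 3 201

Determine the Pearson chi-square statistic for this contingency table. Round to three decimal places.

Row totals: 461, 433. Column totals: 405, 133, 356. Grand total N = 894.
Expected counts (row total × column total / N):
  Food, Store 1: 461×405/894 = 208.8423
  Food, Store 2: 461×133/894 = 68.5828
  Food, Store 3: 461×356/894 = 183.5749
  Non-food, Store 1: 433×405/894 = 196.1577
  Non-food, Store 2: 433×133/894 = 64.4172
  Non-food, Store 3: 433×356/894 = 172.4251
Contributions (O − E)²/E:
  (236 − 208.8423)²/208.8423 = 3.5316
  (70 − 68.5828)²/68.5828 = 0.0293
  (155 − 183.5749)²/183.5749 = 4.4479
  (169 − 196.1577)²/196.1577 = 3.7599
  (63 − 64.4172)²/64.4172 = 0.0312
  (201 − 172.4251)²/172.4251 = 4.7355
χ² = 3.5316 + 0.0293 + 4.4479 + 3.7599 + 0.0312 + 4.7355 = 16.535

16.535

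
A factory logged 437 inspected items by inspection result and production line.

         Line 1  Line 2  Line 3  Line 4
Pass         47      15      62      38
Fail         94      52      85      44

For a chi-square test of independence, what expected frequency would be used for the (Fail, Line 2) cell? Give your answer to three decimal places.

42.162

Row total (Fail) = 275; column total (Line 2) = 67; grand total N = 437.
Expected count = (row total × column total) / N = 275 × 67 / 437 = 42.162.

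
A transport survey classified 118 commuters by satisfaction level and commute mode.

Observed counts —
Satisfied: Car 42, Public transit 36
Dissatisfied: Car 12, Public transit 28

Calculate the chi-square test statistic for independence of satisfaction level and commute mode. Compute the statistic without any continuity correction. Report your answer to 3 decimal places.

6.058

Row totals: 78, 40. Column totals: 54, 64. Grand total N = 118.
Expected counts (row total × column total / N):
  Satisfied, Car: 78×54/118 = 35.6949
  Satisfied, Public transit: 78×64/118 = 42.3051
  Dissatisfied, Car: 40×54/118 = 18.3051
  Dissatisfied, Public transit: 40×64/118 = 21.6949
Contributions (O − E)²/E:
  (42 − 35.6949)²/35.6949 = 1.1137
  (36 − 42.3051)²/42.3051 = 0.9397
  (12 − 18.3051)²/18.3051 = 2.1718
  (28 − 21.6949)²/21.6949 = 1.8324
χ² = 1.1137 + 0.9397 + 2.1718 + 1.8324 = 6.058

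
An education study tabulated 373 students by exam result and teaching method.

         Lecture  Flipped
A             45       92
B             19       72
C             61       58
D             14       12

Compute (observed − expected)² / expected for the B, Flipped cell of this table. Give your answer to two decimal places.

3.89

Row total (B) = 91; column total (Flipped) = 234; N = 373.
Expected count E = 91 × 234 / 373 = 57.0885.
Contribution = (O − E)²/E = (72 − 57.0885)² / 57.0885 = 3.89.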